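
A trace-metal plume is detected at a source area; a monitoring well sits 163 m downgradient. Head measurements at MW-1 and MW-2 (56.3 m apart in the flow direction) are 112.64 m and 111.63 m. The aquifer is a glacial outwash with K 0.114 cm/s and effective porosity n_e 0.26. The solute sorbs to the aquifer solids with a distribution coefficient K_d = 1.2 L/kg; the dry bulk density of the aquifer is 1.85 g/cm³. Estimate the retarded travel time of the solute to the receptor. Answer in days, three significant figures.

Hydraulic gradient i = (112.64 − 111.63) / 56.3 = 1.01 / 56.3 = 0.01794
K = 0.114 cm/s × 864 = 98.50 m/d
Darcy flux q = K·i = 98.50 × 0.01794 = 1.767 m/d
v_s = q/n_e = 1.767/0.26 = 6.796 m/d
Retardation R = 1 + ρ_b·K_d/n = 1 + 1.85×1.2/0.26 = 9.538
Contaminant velocity v_c = v/R = 6.796/9.538 = 0.7125 m/d
t = L/v_c = 163/0.7125 = 228.8 d

229 days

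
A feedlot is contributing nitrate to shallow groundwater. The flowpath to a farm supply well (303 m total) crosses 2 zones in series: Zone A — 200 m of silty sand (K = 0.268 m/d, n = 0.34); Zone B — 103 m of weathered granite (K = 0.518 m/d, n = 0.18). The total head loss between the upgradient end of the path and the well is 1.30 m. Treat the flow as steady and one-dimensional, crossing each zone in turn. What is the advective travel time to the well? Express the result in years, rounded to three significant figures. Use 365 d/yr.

172 years

Steady 1-D flow in series ⇒ the Darcy flux q is identical in every zone and the zone head losses add (resistances L/K in series).
Σ(L/K) = 200/0.268 + 103/0.518 = 746.3 + 198.8 = 945.1 d
q = ΔH / Σ(L/K) = 1.30 / 945.1 = 0.001376 m/d (same in every zone)
Zone A: v = q/n = 0.001376/0.34 = 0.004046 m/d → t_A = 200/0.004046 = 49440 d
Zone B: v = q/n = 0.001376/0.18 = 0.007642 m/d → t_B = 103/0.007642 = 13480 d
Total t = 49440 + 13480 = 62920 d
   = 62920 / 365 = 172 yr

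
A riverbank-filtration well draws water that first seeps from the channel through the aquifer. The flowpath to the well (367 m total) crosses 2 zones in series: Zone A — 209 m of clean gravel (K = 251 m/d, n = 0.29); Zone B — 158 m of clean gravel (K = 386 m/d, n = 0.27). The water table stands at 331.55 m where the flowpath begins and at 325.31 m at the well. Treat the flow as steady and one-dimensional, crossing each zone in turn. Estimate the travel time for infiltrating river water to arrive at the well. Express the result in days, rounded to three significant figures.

Total head drop ΔH = 331.55 − 325.31 = 6.24 m
Steady 1-D flow in series ⇒ the Darcy flux q is identical in every zone and the zone head losses add (resistances L/K in series).
Σ(L/K) = 209/251 + 158/386 = 0.8327 + 0.4093 = 1.242 d
q = ΔH / Σ(L/K) = 6.24 / 1.242 = 5.024 m/d (same in every zone)
Zone A: v = q/n = 5.024/0.29 = 17.32 m/d → t_A = 209/17.32 = 12.06 d
Zone B: v = q/n = 5.024/0.27 = 18.61 m/d → t_B = 158/18.61 = 8.491 d
Total t = 12.06 + 8.491 = 20.55 d

20.6 days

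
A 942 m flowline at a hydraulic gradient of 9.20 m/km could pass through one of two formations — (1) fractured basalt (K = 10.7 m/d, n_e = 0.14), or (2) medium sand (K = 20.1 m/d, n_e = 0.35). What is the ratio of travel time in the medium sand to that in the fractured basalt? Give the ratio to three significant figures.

Unit 1 (fractured basalt): v = 10.7×0.0092/0.14 = 0.7031 m/d, t = 942/0.7031 = 1340 d
Unit 2 (medium sand): v = 20.1×0.0092/0.35 = 0.5283 m/d, t = 942/0.5283 = 1783 d
t(medium sand) / t(fractured basalt) = 1783/1340 = 1.33

1.33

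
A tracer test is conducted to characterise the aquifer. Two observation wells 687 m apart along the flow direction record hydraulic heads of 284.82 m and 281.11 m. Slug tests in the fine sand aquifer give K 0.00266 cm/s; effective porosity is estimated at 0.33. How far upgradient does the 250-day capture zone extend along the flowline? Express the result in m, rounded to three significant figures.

Hydraulic gradient i = (284.82 − 281.11) / 687 = 3.71 / 687 = 0.005400
K = 0.00266 cm/s × 864 = 2.298 m/d
Specific discharge q = 2.298 × 0.005400 = 0.01241 m/d
v = Ki/n = 2.298·0.005400/0.33 = 0.03761 m/d
L = v × T = 0.03761 × 250 = 9.402 m

9.40 m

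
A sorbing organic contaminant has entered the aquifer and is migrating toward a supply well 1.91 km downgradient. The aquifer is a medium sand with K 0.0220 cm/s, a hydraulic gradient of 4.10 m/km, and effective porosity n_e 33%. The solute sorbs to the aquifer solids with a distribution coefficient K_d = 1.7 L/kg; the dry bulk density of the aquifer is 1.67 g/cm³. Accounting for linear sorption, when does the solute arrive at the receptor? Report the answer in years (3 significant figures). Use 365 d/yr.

213 years

K = 0.0220 cm/s × 864 = 19.01 m/d
Specific discharge q = 19.01 × 0.0041 = 0.07793 m/d
Average linear velocity = 0.07793 / 0.33 = 0.2362 m/d
Retardation R = 1 + ρ_b·K_d/n = 1 + 1.67×1.7/0.33 = 9.603
Contaminant velocity v_c = v/R = 0.2362/9.603 = 0.02459 m/d
L = 1.91 km = 1910 m
t = L/v_c = 1910/0.02459 = 77670 d
   = 77670/365 = 213 yr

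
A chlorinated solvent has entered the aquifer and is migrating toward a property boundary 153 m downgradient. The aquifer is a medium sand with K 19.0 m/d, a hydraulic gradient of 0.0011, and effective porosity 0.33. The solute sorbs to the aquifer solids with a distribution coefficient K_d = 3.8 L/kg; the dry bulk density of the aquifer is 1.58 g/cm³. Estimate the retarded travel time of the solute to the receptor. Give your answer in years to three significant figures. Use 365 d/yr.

127 years

Specific discharge q = 19.0 × 0.0011 = 0.02090 m/d
v_s = q/n_e = 0.02090/0.33 = 0.06333 m/d
Retardation R = 1 + ρ_b·K_d/n = 1 + 1.58×3.8/0.33 = 19.19
Contaminant velocity v_c = v/R = 0.06333/19.19 = 0.003300 m/d
t = L/v_c = 153/0.003300 = 46370 d
   = 46370/365 = 127 yr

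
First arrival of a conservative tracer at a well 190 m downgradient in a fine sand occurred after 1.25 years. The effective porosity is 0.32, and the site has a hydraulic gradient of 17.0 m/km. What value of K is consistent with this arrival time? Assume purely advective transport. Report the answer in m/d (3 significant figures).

t = 1.25 years = 456.3 d
v = L / t = 190 / 456.3 = 0.4164 m/d
K = v · n / i = 0.4164 × 0.32 / 0.017 = 7.84 m/d

7.84 m/d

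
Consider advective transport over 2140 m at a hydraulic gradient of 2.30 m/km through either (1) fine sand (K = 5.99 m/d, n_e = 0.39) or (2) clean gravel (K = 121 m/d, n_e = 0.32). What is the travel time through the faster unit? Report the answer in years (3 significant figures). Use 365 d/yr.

Unit 1 (fine sand): v = 5.99×0.0023/0.39 = 0.03533 m/d, t = 2140/0.03533 = 60580 d
Unit 2 (clean gravel): v = 121×0.0023/0.32 = 0.8697 m/d, t = 2140/0.8697 = 2461 d
Faster: 2461 d / 365 = 6.74 yr

6.74 years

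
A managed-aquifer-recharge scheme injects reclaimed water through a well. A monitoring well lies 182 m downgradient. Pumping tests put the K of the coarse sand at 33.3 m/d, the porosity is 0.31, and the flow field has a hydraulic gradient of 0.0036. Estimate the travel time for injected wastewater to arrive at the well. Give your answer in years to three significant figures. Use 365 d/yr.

Specific discharge q = 33.3 × 0.0036 = 0.1199 m/d
Average linear velocity = 0.1199 / 0.31 = 0.3867 m/d
t = L / v = 182 / 0.3867 = 470.6 d
   = 470.6 / 365 = 1.29 yr

1.29 years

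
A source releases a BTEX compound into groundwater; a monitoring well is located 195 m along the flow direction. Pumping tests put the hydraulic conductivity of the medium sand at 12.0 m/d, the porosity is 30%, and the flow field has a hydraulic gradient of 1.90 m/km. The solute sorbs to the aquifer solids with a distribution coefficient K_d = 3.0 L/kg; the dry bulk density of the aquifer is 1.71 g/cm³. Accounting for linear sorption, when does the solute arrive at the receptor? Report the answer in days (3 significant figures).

q = Ki = 12.0 × 0.0019 = 0.02280 m/d
v = Ki/n = 12.0·0.0019/0.30 = 0.07600 m/d
Retardation R = 1 + ρ_b·K_d/n = 1 + 1.71×3.0/0.30 = 18.10
Contaminant velocity v_c = v/R = 0.07600/18.10 = 0.004199 m/d
t = L/v_c = 195/0.004199 = 46440 d

46400 days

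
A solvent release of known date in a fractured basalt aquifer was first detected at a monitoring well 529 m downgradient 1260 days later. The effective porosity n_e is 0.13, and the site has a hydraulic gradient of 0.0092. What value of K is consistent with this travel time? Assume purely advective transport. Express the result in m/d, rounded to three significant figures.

v = L / t = 529 / 1260 = 0.4198 m/d
K = v · n / i = 0.4198 × 0.13 / 0.0092 = 5.93 m/d

5.93 m/d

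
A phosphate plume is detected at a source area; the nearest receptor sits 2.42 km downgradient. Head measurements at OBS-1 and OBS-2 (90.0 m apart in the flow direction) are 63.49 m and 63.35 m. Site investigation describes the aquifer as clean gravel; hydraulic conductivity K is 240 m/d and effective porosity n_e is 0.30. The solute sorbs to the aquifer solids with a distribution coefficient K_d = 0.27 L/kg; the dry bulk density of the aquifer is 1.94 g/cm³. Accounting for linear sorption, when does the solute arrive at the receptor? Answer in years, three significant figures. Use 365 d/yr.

14.6 years

Hydraulic gradient i = (63.49 − 63.35) / 90.0 = 0.14 / 90.0 = 0.001556
Specific discharge q = 240 × 0.001556 = 0.3733 m/d
Average linear velocity = 0.3733 / 0.30 = 1.244 m/d
Retardation R = 1 + ρ_b·K_d/n = 1 + 1.94×0.27/0.30 = 2.746
Contaminant velocity v_c = v/R = 1.244/2.746 = 0.4532 m/d
L = 2.42 km = 2420 m
t = L/v_c = 2420/0.4532 = 5340 d
   = 5340/365 = 14.6 yr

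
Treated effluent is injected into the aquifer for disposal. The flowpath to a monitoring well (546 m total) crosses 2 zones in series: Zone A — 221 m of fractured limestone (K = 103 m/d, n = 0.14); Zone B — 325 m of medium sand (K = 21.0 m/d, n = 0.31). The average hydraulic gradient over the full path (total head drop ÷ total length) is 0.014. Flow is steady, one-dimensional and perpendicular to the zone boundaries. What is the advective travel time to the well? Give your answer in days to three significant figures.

304 days

Steady 1-D flow in series ⇒ the Darcy flux q is identical in every zone and the zone head losses add (resistances L/K in series).
Σ(L/K) = 221/103 + 325/21.0 = 2.146 + 15.48 = 17.62 d
K_eq = L_total / Σ(L/K) = 546 / 17.62 = 30.98 m/d
q = K_eq · i = 30.98 × 0.014 = 0.4338 m/d (same in every zone)
Zone A: v = q/n = 0.4338/0.14 = 3.098 m/d → t_A = 221/3.098 = 71.33 d
Zone B: v = q/n = 0.4338/0.31 = 1.399 m/d → t_B = 325/1.399 = 232.3 d
Total t = 71.33 + 232.3 = 303.6 d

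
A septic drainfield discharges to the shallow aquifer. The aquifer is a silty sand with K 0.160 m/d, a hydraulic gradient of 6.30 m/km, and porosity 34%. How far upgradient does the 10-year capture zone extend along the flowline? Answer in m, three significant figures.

q = Ki = 0.160 × 0.0063 = 0.001008 m/d
v_s = q/n_e = 0.001008/0.34 = 0.002965 m/d
T = 10 yr × 365 = 3650 d
L = v × T = 0.002965 × 3650 = 10.82 m

10.8 m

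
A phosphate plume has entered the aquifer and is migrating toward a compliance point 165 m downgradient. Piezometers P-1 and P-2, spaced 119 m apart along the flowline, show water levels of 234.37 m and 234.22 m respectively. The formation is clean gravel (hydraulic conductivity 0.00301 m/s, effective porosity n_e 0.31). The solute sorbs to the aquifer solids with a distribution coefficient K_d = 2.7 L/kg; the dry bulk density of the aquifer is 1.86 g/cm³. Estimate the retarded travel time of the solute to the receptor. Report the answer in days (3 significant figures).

Hydraulic gradient i = (234.37 − 234.22) / 119 = 0.15 / 119 = 0.001261
K = 0.00301 m/s × 86400 s/d = 260.1 m/d
Darcy flux q = K·i = 260.1 × 0.001261 = 0.3278 m/d
Average linear velocity = 0.3278 / 0.31 = 1.057 m/d
Retardation R = 1 + ρ_b·K_d/n = 1 + 1.86×2.7/0.31 = 17.20
Contaminant velocity v_c = v/R = 1.057/17.20 = 0.06148 m/d
t = L/v_c = 165/0.06148 = 2684 d

2680 days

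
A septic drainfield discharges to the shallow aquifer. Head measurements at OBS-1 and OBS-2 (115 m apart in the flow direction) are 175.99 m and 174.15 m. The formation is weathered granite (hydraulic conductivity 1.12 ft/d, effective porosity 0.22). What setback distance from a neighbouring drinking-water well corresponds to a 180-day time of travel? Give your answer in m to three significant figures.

Hydraulic gradient i = (175.99 − 174.15) / 115 = 1.84 / 115 = 0.01600
K = 1.12 ft/d × 0.3048 = 0.3414 m/d
Specific discharge q = 0.3414 × 0.01600 = 0.005462 m/d
v = Ki/n = 0.3414·0.01600/0.22 = 0.02483 m/d
L = v × T = 0.02483 × 180 = 4.469 m

4.47 m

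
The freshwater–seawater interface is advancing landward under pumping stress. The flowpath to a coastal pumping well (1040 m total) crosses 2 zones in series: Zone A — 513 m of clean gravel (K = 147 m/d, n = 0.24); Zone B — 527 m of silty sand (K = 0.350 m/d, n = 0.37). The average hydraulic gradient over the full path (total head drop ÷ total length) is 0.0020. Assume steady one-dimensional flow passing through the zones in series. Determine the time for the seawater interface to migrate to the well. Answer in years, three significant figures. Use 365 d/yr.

For zones in series the flux q is common to all zones; the equivalent conductivity is the harmonic (thickness-weighted) mean, K_eq = L_total / Σ(L_j/K_j).
Σ(L/K) = 513/147 + 527/0.350 = 3.490 + 1506 = 1509 d
K_eq = L_total / Σ(L/K) = 1040 / 1509 = 0.6891 m/d
q = K_eq · i = 0.6891 × 0.0020 = 0.001378 m/d (same in every zone)
Zone A: v = q/n = 0.001378/0.24 = 0.005743 m/d → t_A = 513/0.005743 = 89330 d
Zone B: v = q/n = 0.001378/0.37 = 0.003725 m/d → t_B = 527/0.003725 = 141500 d
Total t = 89330 + 141500 = 230800 d
   = 230800 / 365 = 632 yr

632 years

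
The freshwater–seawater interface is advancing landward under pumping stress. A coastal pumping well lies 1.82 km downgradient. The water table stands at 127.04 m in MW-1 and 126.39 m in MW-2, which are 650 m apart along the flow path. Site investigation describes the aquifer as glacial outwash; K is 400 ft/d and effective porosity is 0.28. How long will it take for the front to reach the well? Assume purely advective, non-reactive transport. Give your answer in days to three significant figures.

4180 days

Hydraulic gradient i = (127.04 − 126.39) / 650 = 0.65 / 650 = 0.001000
K = 400 ft/d × 0.3048 = 121.9 m/d
Specific discharge q = 121.9 × 0.001000 = 0.1219 m/d
Seepage velocity v = q / n = 0.1219 / 0.28 = 0.4354 m/d
L = 1.82 km = 1820 m
t = L / v = 1820 / 0.4354 = 4180 d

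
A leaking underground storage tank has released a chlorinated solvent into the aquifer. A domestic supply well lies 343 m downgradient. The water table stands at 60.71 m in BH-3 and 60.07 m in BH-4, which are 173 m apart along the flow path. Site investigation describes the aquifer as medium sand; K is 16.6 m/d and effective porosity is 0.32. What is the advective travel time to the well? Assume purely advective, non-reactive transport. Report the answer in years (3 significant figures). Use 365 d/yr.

Hydraulic gradient i = (60.71 − 60.07) / 173 = 0.64 / 173 = 0.003699
Darcy flux q = K·i = 16.6 × 0.003699 = 0.06141 m/d
Average linear velocity = 0.06141 / 0.32 = 0.1919 m/d
t = L / v = 343 / 0.1919 = 1787 d
   = 1787 / 365 = 4.90 yr

4.90 years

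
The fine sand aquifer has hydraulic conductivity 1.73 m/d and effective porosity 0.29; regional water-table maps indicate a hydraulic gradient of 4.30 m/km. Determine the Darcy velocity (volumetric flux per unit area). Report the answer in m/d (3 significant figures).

q = Ki = 1.73 × 0.0043 = 0.007439 m/d

0.00744 m/d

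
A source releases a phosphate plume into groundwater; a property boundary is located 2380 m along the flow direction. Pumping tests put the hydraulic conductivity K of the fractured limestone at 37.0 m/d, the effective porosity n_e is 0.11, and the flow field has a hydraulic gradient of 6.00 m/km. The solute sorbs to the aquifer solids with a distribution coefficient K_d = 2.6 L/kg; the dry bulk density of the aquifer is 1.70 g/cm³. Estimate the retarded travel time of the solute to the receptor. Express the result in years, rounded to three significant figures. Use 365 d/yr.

133 years

Specific discharge q = 37.0 × 0.0060 = 0.2220 m/d
v_s = q/n_e = 0.2220/0.11 = 2.018 m/d
Retardation R = 1 + ρ_b·K_d/n = 1 + 1.70×2.6/0.11 = 41.18
Contaminant velocity v_c = v/R = 2.018/41.18 = 0.04901 m/d
t = L/v_c = 2380/0.04901 = 48560 d
   = 48560/365 = 133 yr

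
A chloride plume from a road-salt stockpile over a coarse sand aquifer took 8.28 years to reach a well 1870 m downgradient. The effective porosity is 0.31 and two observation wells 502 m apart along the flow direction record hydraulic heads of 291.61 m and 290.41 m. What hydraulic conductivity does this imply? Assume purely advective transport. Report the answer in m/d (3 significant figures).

Hydraulic gradient i = (291.61 − 290.41) / 502 = 1.20 / 502 = 0.002390
t = 8.28 years = 3022 d
v = L / t = 1870 / 3022 = 0.6188 m/d
K = v · n / i = 0.6188 × 0.31 / 0.002390 = 80.2 m/d

80.2 m/d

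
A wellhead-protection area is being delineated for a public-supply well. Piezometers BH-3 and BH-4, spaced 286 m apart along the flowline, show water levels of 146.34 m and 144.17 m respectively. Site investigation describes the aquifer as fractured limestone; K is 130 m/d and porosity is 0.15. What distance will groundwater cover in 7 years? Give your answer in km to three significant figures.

Hydraulic gradient i = (146.34 − 144.17) / 286 = 2.17 / 286 = 0.007587
Darcy flux q = K·i = 130 × 0.007587 = 0.9864 m/d
v = Ki/n = 130·0.007587/0.15 = 6.576 m/d
T = 7 yr × 365 = 2555 d
L = v × T = 6.576 × 2555 = 16800 m
   = 16.8 km

16.8 km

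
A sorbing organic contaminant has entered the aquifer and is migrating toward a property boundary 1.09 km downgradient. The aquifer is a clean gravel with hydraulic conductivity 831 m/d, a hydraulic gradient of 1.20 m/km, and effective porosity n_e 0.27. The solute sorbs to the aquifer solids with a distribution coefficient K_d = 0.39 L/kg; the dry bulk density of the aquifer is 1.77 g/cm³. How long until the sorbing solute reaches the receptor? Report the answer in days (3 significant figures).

q = Ki = 831 × 0.0012 = 0.9972 m/d
Average linear velocity = 0.9972 / 0.27 = 3.693 m/d
Retardation R = 1 + ρ_b·K_d/n = 1 + 1.77×0.39/0.27 = 3.557
Contaminant velocity v_c = v/R = 3.693/3.557 = 1.038 m/d
L = 1.09 km = 1090 m
t = L/v_c = 1090/1.038 = 1050 d

1050 days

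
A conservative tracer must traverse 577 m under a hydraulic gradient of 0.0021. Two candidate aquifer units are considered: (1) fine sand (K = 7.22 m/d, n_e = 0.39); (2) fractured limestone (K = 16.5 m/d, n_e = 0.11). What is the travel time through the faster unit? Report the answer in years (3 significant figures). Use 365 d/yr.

Unit 1 (fine sand): v = 7.22×0.0021/0.39 = 0.03888 m/d, t = 577/0.03888 = 14840 d
Unit 2 (fractured limestone): v = 16.5×0.0021/0.11 = 0.3150 m/d, t = 577/0.3150 = 1832 d
Faster: 1832 d / 365 = 5.02 yr

5.02 years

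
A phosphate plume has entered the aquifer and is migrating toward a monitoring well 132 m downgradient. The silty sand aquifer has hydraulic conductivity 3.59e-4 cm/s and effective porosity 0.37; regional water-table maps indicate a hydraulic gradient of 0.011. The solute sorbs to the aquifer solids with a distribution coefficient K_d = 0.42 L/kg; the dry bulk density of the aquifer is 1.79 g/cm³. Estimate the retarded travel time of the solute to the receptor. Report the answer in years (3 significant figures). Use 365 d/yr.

K = 3.59e-4 cm/s × 864 = 0.3102 m/d
Darcy flux q = K·i = 0.3102 × 0.011 = 0.003412 m/d
Seepage velocity v = q / n = 0.003412 / 0.37 = 0.009221 m/d
Retardation R = 1 + ρ_b·K_d/n = 1 + 1.79×0.42/0.37 = 3.032
Contaminant velocity v_c = v/R = 0.009221/3.032 = 0.003041 m/d
t = L/v_c = 132/0.003041 = 43400 d
   = 43400/365 = 119 yr

119 years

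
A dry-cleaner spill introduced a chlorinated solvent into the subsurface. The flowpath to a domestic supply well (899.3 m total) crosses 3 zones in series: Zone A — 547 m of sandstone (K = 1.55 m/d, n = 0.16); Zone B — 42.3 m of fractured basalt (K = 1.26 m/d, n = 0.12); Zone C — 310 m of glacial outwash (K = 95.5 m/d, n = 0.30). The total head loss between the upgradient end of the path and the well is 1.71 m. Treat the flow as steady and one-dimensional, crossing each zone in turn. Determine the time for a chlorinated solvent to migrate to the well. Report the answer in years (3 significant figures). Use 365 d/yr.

Continuity: the same q passes through each zone, so ΔH = q·Σ(L_j/K_j) — the zones act as resistances in series.
Σ(L/K) = 547/1.55 + 42.3/1.26 + 310/95.5 = 352.9 + 33.57 + 3.246 = 389.7 d
q = ΔH / Σ(L/K) = 1.71 / 389.7 = 0.004388 m/d (same in every zone)
Zone A: v = q/n = 0.004388/0.16 = 0.02742 m/d → t_A = 547/0.02742 = 19950 d
Zone B: v = q/n = 0.004388/0.12 = 0.03656 m/d → t_B = 42.3/0.03656 = 1157 d
Zone C: v = q/n = 0.004388/0.30 = 0.01463 m/d → t_C = 310/0.01463 = 21200 d
Total t = 19950 + 1157 + 21200 = 42300 d
   = 42300 / 365 = 116 yr

116 years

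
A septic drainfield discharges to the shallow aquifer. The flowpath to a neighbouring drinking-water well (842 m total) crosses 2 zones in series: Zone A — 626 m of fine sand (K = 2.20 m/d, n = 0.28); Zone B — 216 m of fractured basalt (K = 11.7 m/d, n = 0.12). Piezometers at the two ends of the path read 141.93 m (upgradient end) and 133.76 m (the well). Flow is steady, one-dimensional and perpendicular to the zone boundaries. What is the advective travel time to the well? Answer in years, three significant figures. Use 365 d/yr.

20.4 years

Total head drop ΔH = 141.93 − 133.76 = 8.17 m
Steady 1-D flow in series ⇒ the Darcy flux q is identical in every zone and the zone head losses add (resistances L/K in series).
Σ(L/K) = 626/2.20 + 216/11.7 = 284.5 + 18.46 = 303.0 d
q = ΔH / Σ(L/K) = 8.17 / 303.0 = 0.02696 m/d (same in every zone)
Zone A: v = q/n = 0.02696/0.28 = 0.09630 m/d → t_A = 626/0.09630 = 6501 d
Zone B: v = q/n = 0.02696/0.12 = 0.2247 m/d → t_B = 216/0.2247 = 961.3 d
Total t = 6501 + 961.3 = 7462 d
   = 7462 / 365 = 20.4 yr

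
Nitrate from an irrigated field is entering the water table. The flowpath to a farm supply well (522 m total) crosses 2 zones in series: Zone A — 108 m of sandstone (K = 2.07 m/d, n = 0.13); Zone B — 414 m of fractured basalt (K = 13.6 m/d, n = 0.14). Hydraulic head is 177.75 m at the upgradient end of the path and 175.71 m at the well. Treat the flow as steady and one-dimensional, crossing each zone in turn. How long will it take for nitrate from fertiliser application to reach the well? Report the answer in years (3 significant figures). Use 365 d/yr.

7.99 years

Total head drop ΔH = 177.75 − 175.71 = 2.04 m
Steady 1-D flow in series ⇒ the Darcy flux q is identical in every zone and the zone head losses add (resistances L/K in series).
Σ(L/K) = 108/2.07 + 414/13.6 = 52.17 + 30.44 = 82.62 d
q = ΔH / Σ(L/K) = 2.04 / 82.62 = 0.02469 m/d (same in every zone)
Zone A: v = q/n = 0.02469/0.13 = 0.1899 m/d → t_A = 108/0.1899 = 568.6 d
Zone B: v = q/n = 0.02469/0.14 = 0.1764 m/d → t_B = 414/0.1764 = 2347 d
Total t = 568.6 + 2347 = 2916 d
   = 2916 / 365 = 7.99 yr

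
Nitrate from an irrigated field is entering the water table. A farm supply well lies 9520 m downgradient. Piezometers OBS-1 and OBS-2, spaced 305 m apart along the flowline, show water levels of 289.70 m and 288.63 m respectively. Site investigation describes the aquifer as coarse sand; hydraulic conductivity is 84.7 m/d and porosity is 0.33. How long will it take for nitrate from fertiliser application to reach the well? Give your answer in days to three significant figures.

Hydraulic gradient i = (289.70 − 288.63) / 305 = 1.07 / 305 = 0.003508
Darcy flux q = K·i = 84.7 × 0.003508 = 0.2971 m/d
v = Ki/n = 84.7·0.003508/0.33 = 0.9004 m/d
t = L / v = 9520 / 0.9004 = 10570 d

10600 days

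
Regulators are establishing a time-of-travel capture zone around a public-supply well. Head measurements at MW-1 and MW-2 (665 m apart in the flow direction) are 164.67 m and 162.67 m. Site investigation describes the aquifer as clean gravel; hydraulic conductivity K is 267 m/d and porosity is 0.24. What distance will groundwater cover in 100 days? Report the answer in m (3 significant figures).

335 m

Hydraulic gradient i = (164.67 − 162.67) / 665 = 2.00 / 665 = 0.003008
Specific discharge q = 267 × 0.003008 = 0.8030 m/d
v = Ki/n = 267·0.003008/0.24 = 3.346 m/d
L = v × T = 3.346 × 100 = 334.6 m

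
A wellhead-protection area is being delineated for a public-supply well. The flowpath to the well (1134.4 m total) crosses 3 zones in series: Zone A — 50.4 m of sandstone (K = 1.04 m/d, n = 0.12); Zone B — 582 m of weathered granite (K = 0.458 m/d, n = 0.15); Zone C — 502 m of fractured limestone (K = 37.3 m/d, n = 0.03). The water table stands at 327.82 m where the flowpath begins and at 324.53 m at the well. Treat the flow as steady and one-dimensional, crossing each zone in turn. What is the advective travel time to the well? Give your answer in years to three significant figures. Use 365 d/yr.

120 years

Total head drop ΔH = 327.82 − 324.53 = 3.29 m
Steady 1-D flow in series ⇒ the Darcy flux q is identical in every zone and the zone head losses add (resistances L/K in series).
Σ(L/K) = 50.4/1.04 + 582/0.458 + 502/37.3 = 48.46 + 1271 + 13.46 = 1333 d
q = ΔH / Σ(L/K) = 3.29 / 1333 = 0.002469 m/d (same in every zone)
Zone A: v = q/n = 0.002469/0.12 = 0.02057 m/d → t_A = 50.4/0.02057 = 2450 d
Zone B: v = q/n = 0.002469/0.15 = 0.01646 m/d → t_B = 582/0.01646 = 35360 d
Zone C: v = q/n = 0.002469/0.03 = 0.08229 m/d → t_C = 502/0.08229 = 6100 d
Total t = 2450 + 35360 + 6100 = 43910 d
   = 43910 / 365 = 120 yr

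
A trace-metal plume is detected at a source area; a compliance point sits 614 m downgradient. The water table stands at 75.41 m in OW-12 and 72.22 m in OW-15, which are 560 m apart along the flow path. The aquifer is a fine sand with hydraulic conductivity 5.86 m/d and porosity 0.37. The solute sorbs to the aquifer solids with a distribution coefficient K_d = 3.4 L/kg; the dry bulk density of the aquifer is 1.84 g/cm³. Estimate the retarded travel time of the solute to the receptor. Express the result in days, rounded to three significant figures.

Hydraulic gradient i = (75.41 − 72.22) / 560 = 3.19 / 560 = 0.005696
q = Ki = 5.86 × 0.005696 = 0.03338 m/d
Average linear velocity = 0.03338 / 0.37 = 0.09022 m/d
Retardation R = 1 + ρ_b·K_d/n = 1 + 1.84×3.4/0.37 = 17.91
Contaminant velocity v_c = v/R = 0.09022/17.91 = 0.005038 m/d
t = L/v_c = 614/0.005038 = 121900 d

122000 days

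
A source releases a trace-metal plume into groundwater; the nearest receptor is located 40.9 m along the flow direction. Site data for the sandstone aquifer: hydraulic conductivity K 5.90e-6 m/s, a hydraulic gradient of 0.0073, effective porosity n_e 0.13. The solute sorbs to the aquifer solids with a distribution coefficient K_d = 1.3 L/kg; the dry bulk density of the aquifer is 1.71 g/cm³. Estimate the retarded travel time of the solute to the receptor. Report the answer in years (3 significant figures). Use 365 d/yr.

70.9 years

K = 5.90e-6 m/s × 86400 s/d = 0.5098 m/d
Specific discharge q = 0.5098 × 0.0073 = 0.003721 m/d
v = Ki/n = 0.5098·0.0073/0.13 = 0.02862 m/d
Retardation R = 1 + ρ_b·K_d/n = 1 + 1.71×1.3/0.13 = 18.10
Contaminant velocity v_c = v/R = 0.02862/18.10 = 0.001581 m/d
t = L/v_c = 40.9/0.001581 = 25860 d
   = 25860/365 = 70.9 yr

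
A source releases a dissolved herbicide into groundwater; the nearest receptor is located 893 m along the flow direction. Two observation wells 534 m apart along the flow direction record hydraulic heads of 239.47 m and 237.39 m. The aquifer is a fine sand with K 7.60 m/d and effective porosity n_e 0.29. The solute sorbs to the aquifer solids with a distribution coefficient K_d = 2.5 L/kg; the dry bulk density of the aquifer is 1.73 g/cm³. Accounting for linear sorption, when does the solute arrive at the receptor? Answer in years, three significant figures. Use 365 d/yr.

381 years

Hydraulic gradient i = (239.47 − 237.39) / 534 = 2.08 / 534 = 0.003895
Specific discharge q = 7.60 × 0.003895 = 0.02960 m/d
Seepage velocity v = q / n = 0.02960 / 0.29 = 0.1021 m/d
Retardation R = 1 + ρ_b·K_d/n = 1 + 1.73×2.5/0.29 = 15.91
Contaminant velocity v_c = v/R = 0.1021/15.91 = 0.006415 m/d
t = L/v_c = 893/0.006415 = 139200 d
   = 139200/365 = 381 yr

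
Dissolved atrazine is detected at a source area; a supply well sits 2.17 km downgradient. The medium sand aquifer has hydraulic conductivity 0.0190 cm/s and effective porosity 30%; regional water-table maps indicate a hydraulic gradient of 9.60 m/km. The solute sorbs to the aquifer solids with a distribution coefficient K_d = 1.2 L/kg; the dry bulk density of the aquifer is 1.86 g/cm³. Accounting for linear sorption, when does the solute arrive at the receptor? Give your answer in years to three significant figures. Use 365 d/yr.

95.5 years

K = 0.0190 cm/s × 864 = 16.42 m/d
q = Ki = 16.42 × 0.0096 = 0.1576 m/d
v = Ki/n = 16.42·0.0096/0.30 = 0.5253 m/d
Retardation R = 1 + ρ_b·K_d/n = 1 + 1.86×1.2/0.30 = 8.440
Contaminant velocity v_c = v/R = 0.5253/8.440 = 0.06224 m/d
L = 2.17 km = 2170 m
t = L/v_c = 2170/0.06224 = 34860 d
   = 34860/365 = 95.5 yr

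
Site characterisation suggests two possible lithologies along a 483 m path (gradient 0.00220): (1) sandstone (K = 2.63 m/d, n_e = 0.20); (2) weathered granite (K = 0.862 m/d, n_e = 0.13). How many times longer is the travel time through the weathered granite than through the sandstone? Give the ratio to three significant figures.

1.98

Unit 1 (sandstone): v = 2.63×0.0022/0.20 = 0.02893 m/d, t = 483/0.02893 = 16700 d
Unit 2 (weathered granite): v = 0.862×0.0022/0.13 = 0.01459 m/d, t = 483/0.01459 = 33110 d
t(weathered granite) / t(sandstone) = 33110/16700 = 1.98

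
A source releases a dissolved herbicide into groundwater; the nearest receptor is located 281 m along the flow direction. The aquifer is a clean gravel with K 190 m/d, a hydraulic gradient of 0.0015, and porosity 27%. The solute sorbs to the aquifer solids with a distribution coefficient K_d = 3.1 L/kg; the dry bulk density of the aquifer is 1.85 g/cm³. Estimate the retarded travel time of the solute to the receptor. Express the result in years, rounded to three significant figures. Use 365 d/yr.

16.2 years

Darcy flux q = K·i = 190 × 0.0015 = 0.2850 m/d
v = Ki/n = 190·0.0015/0.27 = 1.056 m/d
Retardation R = 1 + ρ_b·K_d/n = 1 + 1.85×3.1/0.27 = 22.24
Contaminant velocity v_c = v/R = 1.056/22.24 = 0.04746 m/d
t = L/v_c = 281/0.04746 = 5921 d
   = 5921/365 = 16.2 yr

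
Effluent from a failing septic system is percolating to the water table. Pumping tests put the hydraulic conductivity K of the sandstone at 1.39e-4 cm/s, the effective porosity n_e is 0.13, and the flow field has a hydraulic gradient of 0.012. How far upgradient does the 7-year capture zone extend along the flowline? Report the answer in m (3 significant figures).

K = 1.39e-4 cm/s × 864 = 0.1201 m/d
Darcy flux q = K·i = 0.1201 × 0.012 = 0.001441 m/d
Average linear velocity = 0.001441 / 0.13 = 0.01109 m/d
T = 7 yr × 365 = 2555 d
L = v × T = 0.01109 × 2555 = 28.32 m

28.3 m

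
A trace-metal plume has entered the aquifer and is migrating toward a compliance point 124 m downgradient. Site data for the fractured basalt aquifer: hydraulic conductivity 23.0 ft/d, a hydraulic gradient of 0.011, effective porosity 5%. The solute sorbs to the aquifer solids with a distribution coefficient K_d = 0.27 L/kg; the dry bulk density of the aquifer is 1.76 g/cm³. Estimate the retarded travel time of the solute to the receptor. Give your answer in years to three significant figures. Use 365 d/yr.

2.31 years

K = 23.0 ft/d × 0.3048 = 7.010 m/d
Specific discharge q = 7.010 × 0.011 = 0.07711 m/d
v = Ki/n = 7.010·0.011/0.05 = 1.542 m/d
Retardation R = 1 + ρ_b·K_d/n = 1 + 1.76×0.27/0.05 = 10.50
Contaminant velocity v_c = v/R = 1.542/10.50 = 0.1468 m/d
t = L/v_c = 124/0.1468 = 844.5 d
   = 844.5/365 = 2.31 yr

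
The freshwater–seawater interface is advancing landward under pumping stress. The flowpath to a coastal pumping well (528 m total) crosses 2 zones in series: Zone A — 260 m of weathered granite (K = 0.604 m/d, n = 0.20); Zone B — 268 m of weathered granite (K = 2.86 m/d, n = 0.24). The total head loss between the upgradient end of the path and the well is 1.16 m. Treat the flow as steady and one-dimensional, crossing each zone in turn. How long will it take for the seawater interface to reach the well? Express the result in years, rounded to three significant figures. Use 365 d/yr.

Continuity: the same q passes through each zone, so ΔH = q·Σ(L_j/K_j) — the zones act as resistances in series.
Σ(L/K) = 260/0.604 + 268/2.86 = 430.5 + 93.71 = 524.2 d
q = ΔH / Σ(L/K) = 1.16 / 524.2 = 0.002213 m/d (same in every zone)
Zone A: v = q/n = 0.002213/0.20 = 0.01107 m/d → t_A = 260/0.01107 = 23500 d
Zone B: v = q/n = 0.002213/0.24 = 0.009221 m/d → t_B = 268/0.009221 = 29060 d
Total t = 23500 + 29060 = 52560 d
   = 52560 / 365 = 144 yr

144 years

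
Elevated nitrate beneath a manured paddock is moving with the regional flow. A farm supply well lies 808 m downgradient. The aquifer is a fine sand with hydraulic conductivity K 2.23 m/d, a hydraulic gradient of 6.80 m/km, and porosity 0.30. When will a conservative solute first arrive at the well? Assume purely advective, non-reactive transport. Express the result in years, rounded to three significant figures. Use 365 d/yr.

43.8 years

Specific discharge q = 2.23 × 0.0068 = 0.01516 m/d
Average linear velocity = 0.01516 / 0.30 = 0.05055 m/d
t = L / v = 808 / 0.05055 = 15990 d
   = 15990 / 365 = 43.8 yr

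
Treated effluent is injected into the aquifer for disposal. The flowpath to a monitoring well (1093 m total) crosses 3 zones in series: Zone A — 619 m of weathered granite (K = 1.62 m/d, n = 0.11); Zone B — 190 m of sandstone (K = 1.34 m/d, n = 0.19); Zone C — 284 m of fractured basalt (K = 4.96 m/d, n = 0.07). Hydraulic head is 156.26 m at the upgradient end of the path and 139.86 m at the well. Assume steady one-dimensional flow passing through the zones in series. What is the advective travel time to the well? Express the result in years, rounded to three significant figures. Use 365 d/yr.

Total head drop ΔH = 156.26 − 139.86 = 16.40 m
Steady 1-D flow in series ⇒ the Darcy flux q is identical in every zone and the zone head losses add (resistances L/K in series).
Σ(L/K) = 619/1.62 + 190/1.34 + 284/4.96 = 382.1 + 141.8 + 57.26 = 581.1 d
q = ΔH / Σ(L/K) = 16.40 / 581.1 = 0.02822 m/d (same in every zone)
Zone A: v = q/n = 0.02822/0.11 = 0.2565 m/d → t_A = 619/0.2565 = 2413 d
Zone B: v = q/n = 0.02822/0.19 = 0.1485 m/d → t_B = 190/0.1485 = 1279 d
Zone C: v = q/n = 0.02822/0.07 = 0.4031 m/d → t_C = 284/0.4031 = 704.5 d
Total t = 2413 + 1279 + 704.5 = 4397 d
   = 4397 / 365 = 12.0 yr

12.0 years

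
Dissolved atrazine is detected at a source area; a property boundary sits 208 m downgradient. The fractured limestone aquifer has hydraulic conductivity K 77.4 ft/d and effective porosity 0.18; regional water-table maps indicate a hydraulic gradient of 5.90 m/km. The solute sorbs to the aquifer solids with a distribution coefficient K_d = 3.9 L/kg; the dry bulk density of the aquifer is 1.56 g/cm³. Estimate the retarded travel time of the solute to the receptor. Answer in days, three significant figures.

K = 77.4 ft/d × 0.3048 = 23.59 m/d
Specific discharge q = 23.59 × 0.0059 = 0.1392 m/d
v_s = q/n_e = 0.1392/0.18 = 0.7733 m/d
Retardation R = 1 + ρ_b·K_d/n = 1 + 1.56×3.9/0.18 = 34.80
Contaminant velocity v_c = v/R = 0.7733/34.80 = 0.02222 m/d
t = L/v_c = 208/0.02222 = 9361 d

9360 days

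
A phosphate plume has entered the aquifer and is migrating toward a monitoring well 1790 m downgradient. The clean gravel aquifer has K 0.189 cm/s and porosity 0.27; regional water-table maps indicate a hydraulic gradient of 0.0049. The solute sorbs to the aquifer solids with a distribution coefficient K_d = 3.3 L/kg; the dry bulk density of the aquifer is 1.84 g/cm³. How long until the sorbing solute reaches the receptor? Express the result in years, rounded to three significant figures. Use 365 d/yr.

K = 0.189 cm/s × 864 = 163.3 m/d
q = Ki = 163.3 × 0.0049 = 0.8002 m/d
Average linear velocity = 0.8002 / 0.27 = 2.964 m/d
Retardation R = 1 + ρ_b·K_d/n = 1 + 1.84×3.3/0.27 = 23.49
Contaminant velocity v_c = v/R = 2.964/23.49 = 0.1262 m/d
t = L/v_c = 1790/0.1262 = 14190 d
   = 14190/365 = 38.9 yr

38.9 years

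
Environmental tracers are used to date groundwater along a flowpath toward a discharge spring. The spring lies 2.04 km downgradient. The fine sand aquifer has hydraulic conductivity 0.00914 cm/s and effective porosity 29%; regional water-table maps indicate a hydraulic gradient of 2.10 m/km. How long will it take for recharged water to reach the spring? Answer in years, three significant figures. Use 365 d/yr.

K = 0.00914 cm/s × 864 = 7.897 m/d
q = Ki = 7.897 × 0.0021 = 0.01658 m/d
Seepage velocity v = q / n = 0.01658 / 0.29 = 0.05718 m/d
L = 2.04 km = 2040 m
t = L / v = 2040 / 0.05718 = 35670 d
   = 35670 / 365 = 97.7 yr

97.7 years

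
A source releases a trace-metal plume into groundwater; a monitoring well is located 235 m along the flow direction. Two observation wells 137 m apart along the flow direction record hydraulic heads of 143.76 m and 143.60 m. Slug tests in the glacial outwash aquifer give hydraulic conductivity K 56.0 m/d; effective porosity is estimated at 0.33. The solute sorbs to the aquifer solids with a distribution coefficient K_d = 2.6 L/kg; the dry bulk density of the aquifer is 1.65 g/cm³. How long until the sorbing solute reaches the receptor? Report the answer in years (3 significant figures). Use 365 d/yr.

Hydraulic gradient i = (143.76 − 143.60) / 137 = 0.16 / 137 = 0.001168
Darcy flux q = K·i = 56.0 × 0.001168 = 0.06540 m/d
Seepage velocity v = q / n = 0.06540 / 0.33 = 0.1982 m/d
Retardation R = 1 + ρ_b·K_d/n = 1 + 1.65×2.6/0.33 = 14.00
Contaminant velocity v_c = v/R = 0.1982/14.00 = 0.01416 m/d
t = L/v_c = 235/0.01416 = 16600 d
   = 16600/365 = 45.5 yr

45.5 years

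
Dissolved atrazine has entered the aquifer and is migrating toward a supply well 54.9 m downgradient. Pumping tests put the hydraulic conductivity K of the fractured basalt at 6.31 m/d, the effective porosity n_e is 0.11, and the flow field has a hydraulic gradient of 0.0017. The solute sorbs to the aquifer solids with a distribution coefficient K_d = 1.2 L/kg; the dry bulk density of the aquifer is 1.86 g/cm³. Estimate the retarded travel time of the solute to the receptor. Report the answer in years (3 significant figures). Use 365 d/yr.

32.8 years

Specific discharge q = 6.31 × 0.0017 = 0.01073 m/d
Seepage velocity v = q / n = 0.01073 / 0.11 = 0.09752 m/d
Retardation R = 1 + ρ_b·K_d/n = 1 + 1.86×1.2/0.11 = 21.29
Contaminant velocity v_c = v/R = 0.09752/21.29 = 0.004580 m/d
t = L/v_c = 54.9/0.004580 = 11990 d
   = 11990/365 = 32.8 yr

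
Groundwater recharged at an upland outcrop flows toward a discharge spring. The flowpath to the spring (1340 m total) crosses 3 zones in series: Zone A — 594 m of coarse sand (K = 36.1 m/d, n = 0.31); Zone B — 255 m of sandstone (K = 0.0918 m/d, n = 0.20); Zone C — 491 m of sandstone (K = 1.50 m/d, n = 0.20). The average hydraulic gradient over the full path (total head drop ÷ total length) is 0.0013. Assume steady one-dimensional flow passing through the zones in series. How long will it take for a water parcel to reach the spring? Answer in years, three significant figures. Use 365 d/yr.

For zones in series the flux q is common to all zones; the equivalent conductivity is the harmonic (thickness-weighted) mean, K_eq = L_total / Σ(L_j/K_j).
Σ(L/K) = 594/36.1 + 255/0.0918 + 491/1.50 = 16.45 + 2778 + 327.3 = 3122 d
K_eq = L_total / Σ(L/K) = 1340 / 3122 = 0.4293 m/d
q = K_eq · i = 0.4293 × 0.0013 = 5.581e-4 m/d (same in every zone)
Zone A: v = q/n = 5.581e-4/0.31 = 0.001800 m/d → t_A = 594/0.001800 = 330000 d
Zone B: v = q/n = 5.581e-4/0.20 = 0.002790 m/d → t_B = 255/0.002790 = 91390 d
Zone C: v = q/n = 5.581e-4/0.20 = 0.002790 m/d → t_C = 491/0.002790 = 176000 d
Total t = 330000 + 91390 + 176000 = 597300 d
   = 597300 / 365 = 1640 yr

1640 years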